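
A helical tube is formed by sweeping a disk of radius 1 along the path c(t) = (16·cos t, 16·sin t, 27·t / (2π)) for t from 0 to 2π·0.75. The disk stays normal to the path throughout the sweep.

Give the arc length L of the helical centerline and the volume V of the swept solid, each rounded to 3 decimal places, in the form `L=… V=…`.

L=78.070 V=245.265

2πR = 2π·16 = 100.530965
per-turn = √(100.530965² + 27²) = √(10106.4749 + 729) = √10835.4749 = 104.093587
L = 0.75 × 104.093587 = 78.070190
V = π·1² × L = 3.141593 × 78.070190 = 245.264737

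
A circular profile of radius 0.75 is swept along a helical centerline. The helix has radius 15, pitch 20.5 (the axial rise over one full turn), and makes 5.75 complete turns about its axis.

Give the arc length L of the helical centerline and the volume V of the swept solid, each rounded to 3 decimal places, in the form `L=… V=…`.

L=554.596 V=980.052

2πR = 2π·15 = 94.247780
per-turn = √(94.247780² + 20.5²) = √(8882.6440 + 420.25) = √9302.8940 = 96.451511
L = 5.75 × 96.451511 = 554.596188
V = π·0.75² × L = 1.767146 × 554.596188 = 980.052362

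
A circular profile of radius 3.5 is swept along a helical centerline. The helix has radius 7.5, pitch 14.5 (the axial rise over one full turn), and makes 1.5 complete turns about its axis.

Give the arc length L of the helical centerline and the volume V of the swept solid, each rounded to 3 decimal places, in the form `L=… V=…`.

2πR = 2π·7.5 = 47.123890
per-turn = √(47.123890² + 14.5²) = √(2220.6610 + 210.25) = √2430.9110 = 49.304269
L = 1.5 × 49.304269 = 73.956404
V = π·3.5² × L = 38.484510 × 73.956404 = 2846.175979

L=73.956 V=2846.176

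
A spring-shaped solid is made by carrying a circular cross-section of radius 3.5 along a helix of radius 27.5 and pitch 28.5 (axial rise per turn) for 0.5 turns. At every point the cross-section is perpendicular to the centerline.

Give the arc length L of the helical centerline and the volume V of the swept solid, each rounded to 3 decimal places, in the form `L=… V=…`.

2πR = 2π·27.5 = 172.787596
per-turn = √(172.787596² + 28.5²) = √(29855.5533 + 812.25) = √30667.8033 = 175.122252
L = 0.5 × 175.122252 = 87.561126
V = π·3.5² × L = 38.484510 × 87.561126 = 3369.747039

L=87.561 V=3369.747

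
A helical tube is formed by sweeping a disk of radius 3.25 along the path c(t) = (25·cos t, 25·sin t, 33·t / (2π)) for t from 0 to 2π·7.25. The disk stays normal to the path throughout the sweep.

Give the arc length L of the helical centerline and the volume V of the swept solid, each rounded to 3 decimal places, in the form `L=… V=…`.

L=1163.687 V=38614.722

2πR = 2π·25 = 157.079633
per-turn = √(157.079633² + 33²) = √(24674.0110 + 1089) = √25763.0110 = 160.508601
L = 7.25 × 160.508601 = 1163.687357
V = π·3.25² × L = 33.183072 × 1163.687357 = 38614.721837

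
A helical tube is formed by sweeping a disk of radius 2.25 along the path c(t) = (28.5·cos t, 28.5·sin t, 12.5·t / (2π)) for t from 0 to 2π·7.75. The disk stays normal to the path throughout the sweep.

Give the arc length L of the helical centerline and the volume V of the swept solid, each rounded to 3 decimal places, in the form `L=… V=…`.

L=1391.176 V=22125.692

2πR = 2π·28.5 = 179.070781
per-turn = √(179.070781² + 12.5²) = √(32066.3447 + 156.25) = √32222.5947 = 179.506531
L = 7.75 × 179.506531 = 1391.175616
V = π·2.25² × L = 15.904313 × 1391.175616 = 22125.692166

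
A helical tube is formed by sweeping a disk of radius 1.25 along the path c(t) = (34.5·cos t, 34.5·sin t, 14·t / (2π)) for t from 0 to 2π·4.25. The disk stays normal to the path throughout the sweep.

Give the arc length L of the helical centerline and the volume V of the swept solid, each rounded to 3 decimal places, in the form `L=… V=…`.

L=923.191 V=4531.705

2πR = 2π·34.5 = 216.769893
per-turn = √(216.769893² + 14²) = √(46989.1866 + 196) = √47185.1866 = 217.221515
L = 4.25 × 217.221515 = 923.191439
V = π·1.25² × L = 4.908739 × 923.191439 = 4531.705377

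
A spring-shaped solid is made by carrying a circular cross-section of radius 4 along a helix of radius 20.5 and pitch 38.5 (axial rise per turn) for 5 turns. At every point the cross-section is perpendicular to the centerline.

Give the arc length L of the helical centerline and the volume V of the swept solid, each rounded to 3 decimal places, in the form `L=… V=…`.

2πR = 2π·20.5 = 128.805299
per-turn = √(128.805299² + 38.5²) = √(16590.8050 + 1482.25) = √18073.0550 = 134.436063
L = 5 × 134.436063 = 672.180314
V = π·4² × L = 50.265482 × 672.180314 = 33787.467798

L=672.180 V=33787.468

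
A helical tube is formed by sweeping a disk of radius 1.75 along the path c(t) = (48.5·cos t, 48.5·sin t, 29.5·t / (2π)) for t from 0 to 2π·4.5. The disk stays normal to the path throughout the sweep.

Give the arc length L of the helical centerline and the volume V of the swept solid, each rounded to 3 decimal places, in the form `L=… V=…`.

2πR = 2π·48.5 = 304.734487
per-turn = √(304.734487² + 29.5²) = √(92863.1078 + 870.25) = √93733.3578 = 306.159040
L = 4.5 × 306.159040 = 1377.715680
V = π·1.75² × L = 9.621128 × 1377.715680 = 13255.178221

L=1377.716 V=13255.178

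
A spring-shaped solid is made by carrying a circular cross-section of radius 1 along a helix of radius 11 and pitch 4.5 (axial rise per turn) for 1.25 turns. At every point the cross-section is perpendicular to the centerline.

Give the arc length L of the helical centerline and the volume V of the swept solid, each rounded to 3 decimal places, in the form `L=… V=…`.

2πR = 2π·11 = 69.115038
per-turn = √(69.115038² + 4.5²) = √(4776.8885 + 20.25) = √4797.1385 = 69.261378
L = 1.25 × 69.261378 = 86.576723
V = π·1² × L = 3.141593 × 86.576723 = 271.988797

L=86.577 V=271.989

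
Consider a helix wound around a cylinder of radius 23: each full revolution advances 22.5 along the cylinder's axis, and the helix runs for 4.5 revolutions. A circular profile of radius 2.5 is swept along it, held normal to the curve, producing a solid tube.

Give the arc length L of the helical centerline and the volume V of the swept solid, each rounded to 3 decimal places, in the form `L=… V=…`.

L=658.145 V=12922.638

2πR = 2π·23 = 144.513262
per-turn = √(144.513262² + 22.5²) = √(20884.0829 + 506.25) = √21390.3329 = 146.254343
L = 4.5 × 146.254343 = 658.144545
V = π·2.5² × L = 19.634954 × 658.144545 = 12922.637913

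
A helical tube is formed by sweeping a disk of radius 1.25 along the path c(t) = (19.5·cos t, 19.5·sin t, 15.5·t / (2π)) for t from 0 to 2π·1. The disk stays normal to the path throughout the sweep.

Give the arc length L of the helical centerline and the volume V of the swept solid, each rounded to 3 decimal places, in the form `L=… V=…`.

L=123.499 V=606.223

2πR = 2π·19.5 = 122.522113
per-turn = √(122.522113² + 15.5²) = √(15011.6683 + 240.25) = √15251.9183 = 123.498657
L = 1 × 123.498657 = 123.498657
V = π·1.25² × L = 4.908739 × 123.498657 = 606.222615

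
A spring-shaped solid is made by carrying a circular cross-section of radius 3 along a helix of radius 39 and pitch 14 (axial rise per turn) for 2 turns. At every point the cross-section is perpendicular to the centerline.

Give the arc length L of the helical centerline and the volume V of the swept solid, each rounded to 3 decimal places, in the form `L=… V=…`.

2πR = 2π·39 = 245.044227
per-turn = √(245.044227² + 14²) = √(60046.6732 + 196) = √60242.6732 = 245.443829
L = 2 × 245.443829 = 490.887658
V = π·3² × L = 28.274334 × 490.887658 = 13879.521539

L=490.888 V=13879.522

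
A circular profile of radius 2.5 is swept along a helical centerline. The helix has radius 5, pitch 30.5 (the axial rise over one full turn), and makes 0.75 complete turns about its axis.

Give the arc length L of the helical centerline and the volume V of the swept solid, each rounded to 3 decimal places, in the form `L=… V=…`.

L=32.839 V=644.802

2πR = 2π·5 = 31.415927
per-turn = √(31.415927² + 30.5²) = √(986.9604 + 930.25) = √1917.2104 = 43.785962
L = 0.75 × 43.785962 = 32.839471
V = π·2.5² × L = 19.634954 × 32.839471 = 644.801510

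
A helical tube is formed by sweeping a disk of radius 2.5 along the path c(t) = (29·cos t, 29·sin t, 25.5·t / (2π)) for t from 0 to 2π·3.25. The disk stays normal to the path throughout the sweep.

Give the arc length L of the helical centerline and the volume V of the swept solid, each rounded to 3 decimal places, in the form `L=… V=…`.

L=597.961 V=11740.939

2πR = 2π·29 = 182.212374
per-turn = √(182.212374² + 25.5²) = √(33201.3492 + 650.25) = √33851.5992 = 183.988041
L = 3.25 × 183.988041 = 597.961133
V = π·2.5² × L = 19.634954 × 597.961133 = 11740.939391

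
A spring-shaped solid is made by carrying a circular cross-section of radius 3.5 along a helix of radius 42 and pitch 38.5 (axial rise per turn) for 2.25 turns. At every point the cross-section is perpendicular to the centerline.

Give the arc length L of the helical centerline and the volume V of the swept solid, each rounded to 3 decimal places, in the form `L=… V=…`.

2πR = 2π·42 = 263.893783
per-turn = √(263.893783² + 38.5²) = √(69639.9287 + 1482.25) = √71122.1787 = 266.687418
L = 2.25 × 266.687418 = 600.046689
V = π·3.5² × L = 38.484510 × 600.046689 = 23092.502822

L=600.047 V=23092.503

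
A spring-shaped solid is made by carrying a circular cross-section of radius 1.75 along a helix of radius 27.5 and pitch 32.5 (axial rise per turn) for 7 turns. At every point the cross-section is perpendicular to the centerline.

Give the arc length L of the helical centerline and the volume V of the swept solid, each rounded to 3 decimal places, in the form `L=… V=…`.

2πR = 2π·27.5 = 172.787596
per-turn = √(172.787596² + 32.5²) = √(29855.5533 + 1056.25) = √30911.8033 = 175.817528
L = 7 × 175.817528 = 1230.722699
V = π·1.75² × L = 9.621128 × 1230.722699 = 11840.940008

L=1230.723 V=11840.940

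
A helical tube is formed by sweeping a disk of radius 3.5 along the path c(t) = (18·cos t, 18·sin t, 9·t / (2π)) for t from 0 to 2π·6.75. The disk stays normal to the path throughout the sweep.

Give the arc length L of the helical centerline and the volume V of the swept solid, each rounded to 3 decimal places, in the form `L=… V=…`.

2πR = 2π·18 = 113.097336
per-turn = √(113.097336² + 9²) = √(12791.0073 + 81) = √12872.0073 = 113.454869
L = 6.75 × 113.454869 = 765.820366
V = π·3.5² × L = 38.484510 × 765.820366 = 29472.221533

L=765.820 V=29472.222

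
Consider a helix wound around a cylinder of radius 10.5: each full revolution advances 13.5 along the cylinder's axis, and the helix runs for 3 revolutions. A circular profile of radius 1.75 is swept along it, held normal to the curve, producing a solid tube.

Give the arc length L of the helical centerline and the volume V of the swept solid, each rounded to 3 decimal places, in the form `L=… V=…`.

L=202.022 V=1943.675

2πR = 2π·10.5 = 65.973446
per-turn = √(65.973446² + 13.5²) = √(4352.4955 + 182.25) = √4534.7455 = 67.340519
L = 3 × 67.340519 = 202.021558
V = π·1.75² × L = 9.621128 × 202.021558 = 1943.675167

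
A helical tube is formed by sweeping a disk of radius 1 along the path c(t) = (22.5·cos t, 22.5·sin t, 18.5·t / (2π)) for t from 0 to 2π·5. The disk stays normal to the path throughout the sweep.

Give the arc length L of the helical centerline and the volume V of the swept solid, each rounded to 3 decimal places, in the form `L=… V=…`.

L=712.885 V=2239.594

2πR = 2π·22.5 = 141.371669
per-turn = √(141.371669² + 18.5²) = √(19985.9489 + 342.25) = √20328.1989 = 142.576993
L = 5 × 142.576993 = 712.884965
V = π·1² × L = 3.141593 × 712.884965 = 2239.594168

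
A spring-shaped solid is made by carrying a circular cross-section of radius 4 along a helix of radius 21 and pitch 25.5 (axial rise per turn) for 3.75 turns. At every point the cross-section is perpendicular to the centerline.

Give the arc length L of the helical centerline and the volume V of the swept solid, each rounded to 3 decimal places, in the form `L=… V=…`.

L=503.956 V=25331.610

2πR = 2π·21 = 131.946891
per-turn = √(131.946891² + 25.5²) = √(17409.9822 + 650.25) = √18060.2322 = 134.388363
L = 3.75 × 134.388363 = 503.956362
V = π·4² × L = 50.265482 × 503.956362 = 25331.609673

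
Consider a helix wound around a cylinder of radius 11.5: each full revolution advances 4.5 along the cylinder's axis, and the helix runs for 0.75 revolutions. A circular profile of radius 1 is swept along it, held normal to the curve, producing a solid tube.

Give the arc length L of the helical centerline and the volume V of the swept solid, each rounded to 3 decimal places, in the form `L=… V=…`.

2πR = 2π·11.5 = 72.256631
per-turn = √(72.256631² + 4.5²) = √(5221.0207 + 20.25) = √5241.2707 = 72.396621
L = 0.75 × 72.396621 = 54.297466
V = π·1² × L = 3.141593 × 54.297466 = 170.580519

L=54.297 V=170.581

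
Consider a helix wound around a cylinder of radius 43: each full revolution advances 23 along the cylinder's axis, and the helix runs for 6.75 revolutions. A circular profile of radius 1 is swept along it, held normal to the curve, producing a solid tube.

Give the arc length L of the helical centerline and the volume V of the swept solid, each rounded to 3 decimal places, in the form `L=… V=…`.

L=1830.291 V=5750.028

2πR = 2π·43 = 270.176968
per-turn = √(270.176968² + 23²) = √(72995.5942 + 529) = √73524.5942 = 271.154189
L = 6.75 × 271.154189 = 1830.290775
V = π·1² × L = 3.141593 × 1830.290775 = 5750.028053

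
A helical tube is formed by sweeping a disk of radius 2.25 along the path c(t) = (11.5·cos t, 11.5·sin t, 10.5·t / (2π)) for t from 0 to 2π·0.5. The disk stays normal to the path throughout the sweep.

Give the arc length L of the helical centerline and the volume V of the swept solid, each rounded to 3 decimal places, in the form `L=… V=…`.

2πR = 2π·11.5 = 72.256631
per-turn = √(72.256631² + 10.5²) = √(5221.0207 + 110.25) = √5331.2707 = 73.015551
L = 0.5 × 73.015551 = 36.507776
V = π·2.25² × L = 15.904313 × 36.507776 = 580.631084

L=36.508 V=580.631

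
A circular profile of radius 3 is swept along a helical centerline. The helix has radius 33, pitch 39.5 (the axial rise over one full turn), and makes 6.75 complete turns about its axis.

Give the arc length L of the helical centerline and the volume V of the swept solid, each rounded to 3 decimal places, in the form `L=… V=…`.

2πR = 2π·33 = 207.345115
per-turn = √(207.345115² + 39.5²) = √(42991.9968 + 1560.25) = √44552.2468 = 211.074031
L = 6.75 × 211.074031 = 1424.749713
V = π·3² × L = 28.274334 × 1424.749713 = 40283.849072

L=1424.750 V=40283.849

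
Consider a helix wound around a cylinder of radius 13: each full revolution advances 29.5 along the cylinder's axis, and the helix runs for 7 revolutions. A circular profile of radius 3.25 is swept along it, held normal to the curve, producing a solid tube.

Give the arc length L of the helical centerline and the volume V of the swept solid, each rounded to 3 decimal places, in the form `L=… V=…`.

2πR = 2π·13 = 81.681409
per-turn = √(81.681409² + 29.5²) = √(6671.8526 + 870.25) = √7542.1026 = 86.845280
L = 7 × 86.845280 = 607.916957
V = π·3.25² × L = 33.183072 × 607.916957 = 20172.552388

L=607.917 V=20172.552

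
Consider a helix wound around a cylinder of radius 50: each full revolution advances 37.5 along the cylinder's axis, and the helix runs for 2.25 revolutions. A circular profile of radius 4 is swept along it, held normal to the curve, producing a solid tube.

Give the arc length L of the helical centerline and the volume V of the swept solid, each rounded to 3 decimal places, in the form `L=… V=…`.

L=711.876 V=35782.806

2πR = 2π·50 = 314.159265
per-turn = √(314.159265² + 37.5²) = √(98696.0440 + 1406.25) = √100102.2940 = 316.389466
L = 2.25 × 316.389466 = 711.876298
V = π·4² × L = 50.265482 × 711.876298 = 35782.805561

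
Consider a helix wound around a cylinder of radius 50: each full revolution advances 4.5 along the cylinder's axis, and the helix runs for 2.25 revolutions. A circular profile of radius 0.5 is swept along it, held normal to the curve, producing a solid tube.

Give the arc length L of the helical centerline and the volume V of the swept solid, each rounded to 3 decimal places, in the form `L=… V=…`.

2πR = 2π·50 = 314.159265
per-turn = √(314.159265² + 4.5²) = √(98696.0440 + 20.25) = √98716.2940 = 314.191493
L = 2.25 × 314.191493 = 706.930858
V = π·0.5² × L = 0.785398 × 706.930858 = 555.222198

L=706.931 V=555.222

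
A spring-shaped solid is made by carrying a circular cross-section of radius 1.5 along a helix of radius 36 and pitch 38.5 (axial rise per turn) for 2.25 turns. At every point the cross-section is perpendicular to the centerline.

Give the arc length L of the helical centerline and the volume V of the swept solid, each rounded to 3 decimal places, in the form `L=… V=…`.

L=516.257 V=3649.209

2πR = 2π·36 = 226.194671
per-turn = √(226.194671² + 38.5²) = √(51164.0292 + 1482.25) = √52646.2792 = 229.447770
L = 2.25 × 229.447770 = 516.257483
V = π·1.5² × L = 7.068583 × 516.257483 = 3649.209109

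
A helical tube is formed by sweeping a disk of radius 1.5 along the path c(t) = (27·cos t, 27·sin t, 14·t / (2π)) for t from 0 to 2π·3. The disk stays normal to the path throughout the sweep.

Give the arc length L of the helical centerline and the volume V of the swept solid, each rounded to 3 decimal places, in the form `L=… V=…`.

2πR = 2π·27 = 169.646003
per-turn = √(169.646003² + 14²) = √(28779.7664 + 196) = √28975.7664 = 170.222697
L = 3 × 170.222697 = 510.668090
V = π·1.5² × L = 7.068583 × 510.668090 = 3609.700018

L=510.668 V=3609.700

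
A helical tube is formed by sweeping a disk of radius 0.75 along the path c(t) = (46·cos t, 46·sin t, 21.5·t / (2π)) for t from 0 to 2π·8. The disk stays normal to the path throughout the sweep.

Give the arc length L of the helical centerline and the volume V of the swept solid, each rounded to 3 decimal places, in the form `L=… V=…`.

L=2318.601 V=4097.306

2πR = 2π·46 = 289.026524
per-turn = √(289.026524² + 21.5²) = √(83536.3317 + 462.25) = √83998.5817 = 289.825088
L = 8 × 289.825088 = 2318.600704
V = π·0.75² × L = 1.767146 × 2318.600704 = 4097.305653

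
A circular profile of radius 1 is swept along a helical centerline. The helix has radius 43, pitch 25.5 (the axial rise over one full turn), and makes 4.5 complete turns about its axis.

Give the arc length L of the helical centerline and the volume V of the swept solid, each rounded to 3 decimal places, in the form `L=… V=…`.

2πR = 2π·43 = 270.176968
per-turn = √(270.176968² + 25.5²) = √(72995.5942 + 650.25) = √73645.8442 = 271.377678
L = 4.5 × 271.377678 = 1221.199551
V = π·1² × L = 3.141593 × 1221.199551 = 3836.511539

L=1221.200 V=3836.512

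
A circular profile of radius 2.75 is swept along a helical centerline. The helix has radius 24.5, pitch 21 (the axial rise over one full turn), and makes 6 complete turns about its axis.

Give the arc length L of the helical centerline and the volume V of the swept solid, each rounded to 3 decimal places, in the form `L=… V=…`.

L=932.183 V=22147.078

2πR = 2π·24.5 = 153.938040
per-turn = √(153.938040² + 21²) = √(23696.9202 + 441) = √24137.9202 = 155.363832
L = 6 × 155.363832 = 932.182990
V = π·2.75² × L = 23.758294 × 932.182990 = 22147.077940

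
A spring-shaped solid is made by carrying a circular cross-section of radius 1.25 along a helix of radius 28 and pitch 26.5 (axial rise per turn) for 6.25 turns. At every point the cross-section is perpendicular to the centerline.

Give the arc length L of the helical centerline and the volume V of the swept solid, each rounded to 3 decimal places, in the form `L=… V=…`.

L=1111.961 V=5458.328

2πR = 2π·28 = 175.929189
per-turn = √(175.929189² + 26.5²) = √(30951.0794 + 702.25) = √31653.3294 = 177.913826
L = 6.25 × 177.913826 = 1111.961411
V = π·1.25² × L = 4.908739 × 1111.961411 = 5458.327813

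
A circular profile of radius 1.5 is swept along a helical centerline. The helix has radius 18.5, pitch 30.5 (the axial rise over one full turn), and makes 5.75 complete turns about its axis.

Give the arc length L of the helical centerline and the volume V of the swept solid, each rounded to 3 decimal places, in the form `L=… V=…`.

2πR = 2π·18.5 = 116.238928
per-turn = √(116.238928² + 30.5²) = √(13511.4884 + 930.25) = √14441.7384 = 120.173784
L = 5.75 × 120.173784 = 690.999260
V = π·1.5² × L = 7.068583 × 690.999260 = 4884.385944

L=690.999 V=4884.386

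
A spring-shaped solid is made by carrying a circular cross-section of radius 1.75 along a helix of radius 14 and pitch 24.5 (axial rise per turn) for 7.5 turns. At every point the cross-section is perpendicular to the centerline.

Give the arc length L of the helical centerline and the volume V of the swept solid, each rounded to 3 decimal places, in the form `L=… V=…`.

L=684.846 V=6588.988

2πR = 2π·14 = 87.964594
per-turn = √(87.964594² + 24.5²) = √(7737.7699 + 600.25) = √8338.0199 = 91.312758
L = 7.5 × 91.312758 = 684.845688
V = π·1.75² × L = 9.621128 × 684.845688 = 6588.987685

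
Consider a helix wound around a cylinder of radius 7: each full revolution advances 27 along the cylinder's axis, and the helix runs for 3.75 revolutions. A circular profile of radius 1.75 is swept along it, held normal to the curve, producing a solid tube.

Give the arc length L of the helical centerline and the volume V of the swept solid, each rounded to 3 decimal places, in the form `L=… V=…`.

2πR = 2π·7 = 43.982297
per-turn = √(43.982297² + 27²) = √(1934.4425 + 729) = √2663.4425 = 51.608550
L = 3.75 × 51.608550 = 193.532064
V = π·1.75² × L = 9.621128 × 193.532064 = 1861.996659

L=193.532 V=1861.997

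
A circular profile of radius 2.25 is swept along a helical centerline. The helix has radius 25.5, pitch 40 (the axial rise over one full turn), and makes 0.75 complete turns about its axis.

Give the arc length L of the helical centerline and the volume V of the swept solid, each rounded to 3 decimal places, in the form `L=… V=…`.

L=123.854 V=1969.815

2πR = 2π·25.5 = 160.221225
per-turn = √(160.221225² + 40²) = √(25670.8410 + 1600) = √27270.8410 = 165.138854
L = 0.75 × 165.138854 = 123.854140
V = π·2.25² × L = 15.904313 × 123.854140 = 1969.814991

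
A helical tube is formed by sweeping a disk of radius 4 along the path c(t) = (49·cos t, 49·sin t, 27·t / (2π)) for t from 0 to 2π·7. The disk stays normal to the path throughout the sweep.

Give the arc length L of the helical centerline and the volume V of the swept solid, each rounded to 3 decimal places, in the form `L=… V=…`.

2πR = 2π·49 = 307.876080
per-turn = √(307.876080² + 27²) = √(94787.6807 + 729) = √95516.6807 = 309.057730
L = 7 × 309.057730 = 2163.404112
V = π·4² × L = 50.265482 × 2163.404112 = 108744.551451

L=2163.404 V=108744.551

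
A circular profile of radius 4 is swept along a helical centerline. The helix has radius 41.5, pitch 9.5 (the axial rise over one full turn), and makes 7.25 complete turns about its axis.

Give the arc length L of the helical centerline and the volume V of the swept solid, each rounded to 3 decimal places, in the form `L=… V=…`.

2πR = 2π·41.5 = 260.752190
per-turn = √(260.752190² + 9.5²) = √(67991.7047 + 90.25) = √68081.9547 = 260.925190
L = 7.25 × 260.925190 = 1891.707627
V = π·4² × L = 50.265482 × 1891.707627 = 95087.596525

L=1891.708 V=95087.597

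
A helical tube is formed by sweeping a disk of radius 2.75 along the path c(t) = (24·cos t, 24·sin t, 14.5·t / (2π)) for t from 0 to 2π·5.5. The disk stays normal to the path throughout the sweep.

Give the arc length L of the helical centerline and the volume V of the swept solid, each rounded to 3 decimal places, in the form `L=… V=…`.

L=833.206 V=19795.550

2πR = 2π·24 = 150.796447
per-turn = √(150.796447² + 14.5²) = √(22739.5685 + 210.25) = √22949.8185 = 151.491975
L = 5.5 × 151.491975 = 833.205863
V = π·2.75² × L = 23.758294 × 833.205863 = 19795.550235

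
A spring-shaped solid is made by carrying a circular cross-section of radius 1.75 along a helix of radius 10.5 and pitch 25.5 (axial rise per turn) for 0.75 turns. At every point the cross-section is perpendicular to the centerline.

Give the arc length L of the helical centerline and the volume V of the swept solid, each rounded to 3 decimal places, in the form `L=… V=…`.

2πR = 2π·10.5 = 65.973446
per-turn = √(65.973446² + 25.5²) = √(4352.4955 + 650.25) = √5002.7455 = 70.730089
L = 0.75 × 70.730089 = 53.047567
V = π·1.75² × L = 9.621128 × 53.047567 = 510.377406

L=53.048 V=510.377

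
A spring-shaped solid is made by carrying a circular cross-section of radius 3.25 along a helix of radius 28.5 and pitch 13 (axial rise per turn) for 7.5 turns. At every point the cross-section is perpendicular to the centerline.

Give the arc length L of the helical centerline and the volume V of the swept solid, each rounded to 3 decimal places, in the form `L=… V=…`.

2πR = 2π·28.5 = 179.070781
per-turn = √(179.070781² + 13²) = √(32066.3447 + 169) = √32235.3447 = 179.542042
L = 7.5 × 179.542042 = 1346.565312
V = π·3.25² × L = 33.183072 × 1346.565312 = 44683.174242

L=1346.565 V=44683.174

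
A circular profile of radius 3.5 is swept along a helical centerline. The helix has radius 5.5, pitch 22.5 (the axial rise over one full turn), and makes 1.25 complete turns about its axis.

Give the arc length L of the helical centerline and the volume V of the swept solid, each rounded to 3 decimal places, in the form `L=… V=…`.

2πR = 2π·5.5 = 34.557519
per-turn = √(34.557519² + 22.5²) = √(1194.2221 + 506.25) = √1700.4721 = 41.236781
L = 1.25 × 41.236781 = 51.545977
V = π·3.5² × L = 38.484510 × 51.545977 = 1983.721654

L=51.546 V=1983.722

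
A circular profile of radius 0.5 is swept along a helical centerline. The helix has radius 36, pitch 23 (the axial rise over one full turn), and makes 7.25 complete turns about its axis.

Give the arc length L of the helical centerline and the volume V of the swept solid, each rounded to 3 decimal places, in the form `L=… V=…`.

2πR = 2π·36 = 226.194671
per-turn = √(226.194671² + 23²) = √(51164.0292 + 529) = √51693.0292 = 227.361011
L = 7.25 × 227.361011 = 1648.367328
V = π·0.5² × L = 0.785398 × 1648.367328 = 1294.624672

L=1648.367 V=1294.625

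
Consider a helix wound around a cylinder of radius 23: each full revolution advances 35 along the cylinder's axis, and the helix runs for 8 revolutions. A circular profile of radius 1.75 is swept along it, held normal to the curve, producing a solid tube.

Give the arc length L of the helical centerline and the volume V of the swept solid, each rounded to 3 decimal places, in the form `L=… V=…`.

2πR = 2π·23 = 144.513262
per-turn = √(144.513262² + 35²) = √(20884.0829 + 1225) = √22109.0829 = 148.691233
L = 8 × 148.691233 = 1189.529868
V = π·1.75² × L = 9.621128 × 1189.529868 = 11444.618525

L=1189.530 V=11444.619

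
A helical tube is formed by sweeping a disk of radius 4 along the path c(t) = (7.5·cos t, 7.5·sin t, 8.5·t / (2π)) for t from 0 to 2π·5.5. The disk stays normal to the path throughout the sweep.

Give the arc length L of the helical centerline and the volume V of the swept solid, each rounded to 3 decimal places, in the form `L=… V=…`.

2πR = 2π·7.5 = 47.123890
per-turn = √(47.123890² + 8.5²) = √(2220.6610 + 72.25) = √2292.9110 = 47.884350
L = 5.5 × 47.884350 = 263.363926
V = π·4² × L = 50.265482 × 263.363926 = 13238.114796

L=263.364 V=13238.115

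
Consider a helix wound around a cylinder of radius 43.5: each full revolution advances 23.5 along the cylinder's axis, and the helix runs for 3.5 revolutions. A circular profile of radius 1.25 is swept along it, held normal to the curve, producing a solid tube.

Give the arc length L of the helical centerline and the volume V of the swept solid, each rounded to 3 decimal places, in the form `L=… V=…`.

2πR = 2π·43.5 = 273.318561
per-turn = √(273.318561² + 23.5²) = √(74703.0357 + 552.25) = √75255.2857 = 274.326969
L = 3.5 × 274.326969 = 960.144390
V = π·1.25² × L = 4.908739 × 960.144390 = 4713.097754

L=960.144 V=4713.098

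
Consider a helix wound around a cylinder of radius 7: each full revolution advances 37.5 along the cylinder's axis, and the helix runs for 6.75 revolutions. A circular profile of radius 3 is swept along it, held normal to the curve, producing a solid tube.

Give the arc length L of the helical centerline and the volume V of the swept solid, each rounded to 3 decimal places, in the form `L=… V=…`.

2πR = 2π·7 = 43.982297
per-turn = √(43.982297² + 37.5²) = √(1934.4425 + 1406.25) = √3340.6925 = 57.798724
L = 6.75 × 57.798724 = 390.141385
V = π·3² × L = 28.274334 × 390.141385 = 11030.987782

L=390.141 V=11030.988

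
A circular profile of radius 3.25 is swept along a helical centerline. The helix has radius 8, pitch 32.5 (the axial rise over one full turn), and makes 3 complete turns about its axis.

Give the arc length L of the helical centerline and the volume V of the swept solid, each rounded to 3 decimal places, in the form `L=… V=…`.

2πR = 2π·8 = 50.265482
per-turn = √(50.265482² + 32.5²) = √(2526.6187 + 1056.25) = √3582.8687 = 59.857069
L = 3 × 59.857069 = 179.571207
V = π·3.25² × L = 33.183072 × 179.571207 = 5958.724378

L=179.571 V=5958.724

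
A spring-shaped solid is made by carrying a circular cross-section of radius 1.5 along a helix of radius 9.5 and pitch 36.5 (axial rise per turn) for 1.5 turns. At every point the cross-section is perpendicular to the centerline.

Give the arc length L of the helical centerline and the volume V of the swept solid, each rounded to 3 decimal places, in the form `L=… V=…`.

2πR = 2π·9.5 = 59.690260
per-turn = √(59.690260² + 36.5²) = √(3562.9272 + 1332.25) = √4895.1772 = 69.965543
L = 1.5 × 69.965543 = 104.948314
V = π·1.5² × L = 7.068583 × 104.948314 = 741.835920

L=104.948 V=741.836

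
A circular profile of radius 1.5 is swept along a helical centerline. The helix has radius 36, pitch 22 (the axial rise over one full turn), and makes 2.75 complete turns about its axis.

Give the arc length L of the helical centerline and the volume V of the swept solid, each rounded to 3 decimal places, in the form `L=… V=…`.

2πR = 2π·36 = 226.194671
per-turn = √(226.194671² + 22²) = √(51164.0292 + 484) = √51648.0292 = 227.262028
L = 2.75 × 227.262028 = 624.970576
V = π·1.5² × L = 7.068583 × 624.970576 = 4417.656684

L=624.971 V=4417.657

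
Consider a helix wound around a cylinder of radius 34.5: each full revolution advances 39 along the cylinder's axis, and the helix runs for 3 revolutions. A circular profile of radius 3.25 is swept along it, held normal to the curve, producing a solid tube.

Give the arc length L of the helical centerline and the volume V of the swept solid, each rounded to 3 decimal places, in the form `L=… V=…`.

2πR = 2π·34.5 = 216.769893
per-turn = √(216.769893² + 39²) = √(46989.1866 + 1521) = √48510.1866 = 220.250282
L = 3 × 220.250282 = 660.750845
V = π·3.25² × L = 33.183072 × 660.750845 = 21925.743126

L=660.751 V=21925.743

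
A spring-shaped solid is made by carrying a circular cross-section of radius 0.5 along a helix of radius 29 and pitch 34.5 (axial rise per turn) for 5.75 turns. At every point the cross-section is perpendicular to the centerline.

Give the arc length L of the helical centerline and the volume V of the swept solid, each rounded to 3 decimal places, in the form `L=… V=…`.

L=1066.336 V=837.498

2πR = 2π·29 = 182.212374
per-turn = √(182.212374² + 34.5²) = √(33201.3492 + 1190.25) = √34391.5992 = 185.449722
L = 5.75 × 185.449722 = 1066.335899
V = π·0.5² × L = 0.785398 × 1066.335899 = 837.498256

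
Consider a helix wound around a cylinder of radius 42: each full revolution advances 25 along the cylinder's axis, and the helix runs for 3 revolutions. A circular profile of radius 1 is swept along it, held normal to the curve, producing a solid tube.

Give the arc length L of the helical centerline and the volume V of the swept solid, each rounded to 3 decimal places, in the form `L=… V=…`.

L=795.226 V=2498.276

2πR = 2π·42 = 263.893783
per-turn = √(263.893783² + 25²) = √(69639.9287 + 625) = √70264.9287 = 265.075326
L = 3 × 265.075326 = 795.225979
V = π·1² × L = 3.141593 × 795.225979 = 2498.276094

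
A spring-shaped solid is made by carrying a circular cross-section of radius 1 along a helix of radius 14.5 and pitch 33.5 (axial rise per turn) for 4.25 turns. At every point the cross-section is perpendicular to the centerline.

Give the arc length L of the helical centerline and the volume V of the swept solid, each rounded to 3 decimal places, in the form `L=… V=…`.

2πR = 2π·14.5 = 91.106187
per-turn = √(91.106187² + 33.5²) = √(8300.3373 + 1122.25) = √9422.5873 = 97.070012
L = 4.25 × 97.070012 = 412.547553
V = π·1² × L = 3.141593 × 412.547553 = 1296.056360

L=412.548 V=1296.056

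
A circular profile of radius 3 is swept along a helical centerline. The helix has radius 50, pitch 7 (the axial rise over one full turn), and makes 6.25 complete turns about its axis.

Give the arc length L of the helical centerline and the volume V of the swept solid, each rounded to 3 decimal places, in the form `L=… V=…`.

L=1963.983 V=55530.304

2πR = 2π·50 = 314.159265
per-turn = √(314.159265² + 7²) = √(98696.0440 + 49) = √98745.0440 = 314.237242
L = 6.25 × 314.237242 = 1963.982760
V = π·3² × L = 28.274334 × 1963.982760 = 55530.304296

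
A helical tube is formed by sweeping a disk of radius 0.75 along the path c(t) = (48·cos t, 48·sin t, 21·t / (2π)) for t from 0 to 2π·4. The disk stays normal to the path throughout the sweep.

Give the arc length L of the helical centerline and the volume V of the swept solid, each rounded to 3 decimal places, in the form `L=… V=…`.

L=1209.293 V=2136.996

2πR = 2π·48 = 301.592895
per-turn = √(301.592895² + 21²) = √(90958.2742 + 441) = √91399.2742 = 302.323129
L = 4 × 302.323129 = 1209.292515
V = π·0.75² × L = 1.767146 × 1209.292515 = 2136.996270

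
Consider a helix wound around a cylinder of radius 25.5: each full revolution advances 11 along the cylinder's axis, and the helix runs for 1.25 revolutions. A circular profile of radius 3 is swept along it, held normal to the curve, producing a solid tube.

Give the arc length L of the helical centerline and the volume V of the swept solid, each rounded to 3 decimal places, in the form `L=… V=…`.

2πR = 2π·25.5 = 160.221225
per-turn = √(160.221225² + 11²) = √(25670.8410 + 121) = √25791.8410 = 160.598384
L = 1.25 × 160.598384 = 200.747980
V = π·3² × L = 28.274334 × 200.747980 = 5676.015424

L=200.748 V=5676.015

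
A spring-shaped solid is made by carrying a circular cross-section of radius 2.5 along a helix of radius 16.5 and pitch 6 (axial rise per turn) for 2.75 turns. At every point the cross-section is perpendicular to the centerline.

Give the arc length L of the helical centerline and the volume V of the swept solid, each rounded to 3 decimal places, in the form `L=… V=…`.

2πR = 2π·16.5 = 103.672558
per-turn = √(103.672558² + 6²) = √(10747.9992 + 36) = √10783.9992 = 103.846036
L = 2.75 × 103.846036 = 285.576599
V = π·2.5² × L = 19.634954 × 285.576599 = 5607.283409

L=285.577 V=5607.283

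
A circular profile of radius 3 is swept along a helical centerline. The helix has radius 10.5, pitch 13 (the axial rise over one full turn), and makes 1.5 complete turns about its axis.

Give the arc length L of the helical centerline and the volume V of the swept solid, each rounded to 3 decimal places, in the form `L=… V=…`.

L=100.863 V=2851.837

2πR = 2π·10.5 = 65.973446
per-turn = √(65.973446² + 13²) = √(4352.4955 + 169) = √4521.4955 = 67.242067
L = 1.5 × 67.242067 = 100.863100
V = π·3² × L = 28.274334 × 100.863100 = 2851.836969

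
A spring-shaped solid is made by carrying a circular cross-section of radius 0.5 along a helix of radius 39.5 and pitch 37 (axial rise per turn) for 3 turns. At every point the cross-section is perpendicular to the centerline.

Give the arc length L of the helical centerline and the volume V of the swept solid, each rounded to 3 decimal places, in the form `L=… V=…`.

2πR = 2π·39.5 = 248.185820
per-turn = √(248.185820² + 37²) = √(61596.2011 + 1369) = √62965.2011 = 250.928677
L = 3 × 250.928677 = 752.786032
V = π·0.5² × L = 0.785398 × 752.786032 = 591.236767

L=752.786 V=591.237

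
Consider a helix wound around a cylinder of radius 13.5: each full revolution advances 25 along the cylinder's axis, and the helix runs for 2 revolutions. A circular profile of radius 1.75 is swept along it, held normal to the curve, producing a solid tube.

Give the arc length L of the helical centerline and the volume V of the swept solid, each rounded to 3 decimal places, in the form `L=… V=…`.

2πR = 2π·13.5 = 84.823002
per-turn = √(84.823002² + 25²) = √(7194.9416 + 625) = √7819.9416 = 88.430434
L = 2 × 88.430434 = 176.860867
V = π·1.75² × L = 9.621128 × 176.860867 = 1701.600956

L=176.861 V=1701.601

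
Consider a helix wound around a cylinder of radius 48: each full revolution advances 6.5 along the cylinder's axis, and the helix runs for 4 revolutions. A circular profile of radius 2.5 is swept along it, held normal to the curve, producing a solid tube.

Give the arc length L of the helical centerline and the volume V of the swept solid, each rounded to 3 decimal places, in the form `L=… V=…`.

2πR = 2π·48 = 301.592895
per-turn = √(301.592895² + 6.5²) = √(90958.2742 + 42.25) = √91000.5242 = 301.662931
L = 4 × 301.662931 = 1206.651725
V = π·2.5² × L = 19.634954 × 1206.651725 = 23692.551226

L=1206.652 V=23692.551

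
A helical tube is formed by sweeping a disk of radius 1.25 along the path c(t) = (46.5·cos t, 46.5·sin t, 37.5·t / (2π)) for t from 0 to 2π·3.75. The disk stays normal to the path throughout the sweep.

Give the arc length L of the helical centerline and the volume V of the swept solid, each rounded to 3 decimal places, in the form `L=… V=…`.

L=1104.618 V=5422.282

2πR = 2π·46.5 = 292.168117
per-turn = √(292.168117² + 37.5²) = √(85362.2085 + 1406.25) = √86768.4585 = 294.564863
L = 3.75 × 294.564863 = 1104.618236
V = π·1.25² × L = 4.908739 × 1104.618236 = 5422.282086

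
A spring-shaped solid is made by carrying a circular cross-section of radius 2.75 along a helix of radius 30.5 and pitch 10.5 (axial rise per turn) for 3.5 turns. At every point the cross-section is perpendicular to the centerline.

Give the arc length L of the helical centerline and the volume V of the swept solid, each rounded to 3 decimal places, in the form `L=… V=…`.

L=671.736 V=15959.303

2πR = 2π·30.5 = 191.637152
per-turn = √(191.637152² + 10.5²) = √(36724.7980 + 110.25) = √36835.0480 = 191.924589
L = 3.5 × 191.924589 = 671.736063
V = π·2.75² × L = 23.758294 × 671.736063 = 15959.303162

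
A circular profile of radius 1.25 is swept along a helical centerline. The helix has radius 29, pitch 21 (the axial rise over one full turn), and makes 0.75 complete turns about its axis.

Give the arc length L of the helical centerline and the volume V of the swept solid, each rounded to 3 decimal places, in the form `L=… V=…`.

2πR = 2π·29 = 182.212374
per-turn = √(182.212374² + 21²) = √(33201.3492 + 441) = √33642.3492 = 183.418508
L = 0.75 × 183.418508 = 137.563881
V = π·1.25² × L = 4.908739 × 137.563881 = 675.265123

L=137.564 V=675.265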